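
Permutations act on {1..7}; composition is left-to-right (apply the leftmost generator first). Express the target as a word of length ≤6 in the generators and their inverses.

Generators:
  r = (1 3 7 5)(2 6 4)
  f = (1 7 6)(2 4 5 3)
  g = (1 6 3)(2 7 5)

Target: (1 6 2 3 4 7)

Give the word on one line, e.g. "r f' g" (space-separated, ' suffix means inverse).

  after r': (1 5 7 3)(2 4 6)
  after f: (1 3 7 2 5 6 4)
  after g: (3 5)(4 6)
  after f': (1 6 2 3 4 7)

r' f g f'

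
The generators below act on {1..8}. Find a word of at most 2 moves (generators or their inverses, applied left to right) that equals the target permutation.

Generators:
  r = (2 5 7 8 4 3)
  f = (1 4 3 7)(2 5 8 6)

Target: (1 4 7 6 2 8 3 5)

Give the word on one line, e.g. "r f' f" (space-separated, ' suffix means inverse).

r f

  after r: (2 5 7 8 4 3)
  after f: (1 4 7 6 2 8 3 5)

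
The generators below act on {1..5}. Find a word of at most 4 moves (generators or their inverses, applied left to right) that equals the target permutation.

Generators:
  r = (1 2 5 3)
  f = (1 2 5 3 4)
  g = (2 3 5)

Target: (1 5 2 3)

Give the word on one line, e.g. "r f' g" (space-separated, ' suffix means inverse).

  after r: (1 2 5 3)
  after g': (1 5 2 3)

r g'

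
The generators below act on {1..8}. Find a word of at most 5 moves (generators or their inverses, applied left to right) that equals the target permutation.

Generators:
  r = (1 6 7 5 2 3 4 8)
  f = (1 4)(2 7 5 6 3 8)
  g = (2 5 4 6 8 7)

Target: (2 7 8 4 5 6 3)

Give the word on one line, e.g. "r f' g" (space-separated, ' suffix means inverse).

  after g': (2 7 8 6 4 5)
  after g': (2 8 4)(5 7 6)
  after f: (1 4 7 3 8)
  after f: (2 7 8 4 5 6 3)

g' g' f f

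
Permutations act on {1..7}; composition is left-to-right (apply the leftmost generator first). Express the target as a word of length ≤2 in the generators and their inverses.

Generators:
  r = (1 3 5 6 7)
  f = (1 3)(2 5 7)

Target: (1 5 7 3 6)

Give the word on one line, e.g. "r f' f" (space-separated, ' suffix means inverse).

r r

  after r: (1 3 5 6 7)
  after r: (1 5 7 3 6)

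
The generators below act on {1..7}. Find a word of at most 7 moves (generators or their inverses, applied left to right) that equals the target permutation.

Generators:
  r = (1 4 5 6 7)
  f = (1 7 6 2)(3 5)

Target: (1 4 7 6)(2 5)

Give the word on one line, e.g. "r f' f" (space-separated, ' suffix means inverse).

  after f': (1 2 6 7)(3 5)
  after r': (1 2 5 3 4)
  after f: (2 3 4 7 6)
  after r: (1 4)(2 3 5 6)
  after f: (1 4 7 6)(2 5)

f' r' f r f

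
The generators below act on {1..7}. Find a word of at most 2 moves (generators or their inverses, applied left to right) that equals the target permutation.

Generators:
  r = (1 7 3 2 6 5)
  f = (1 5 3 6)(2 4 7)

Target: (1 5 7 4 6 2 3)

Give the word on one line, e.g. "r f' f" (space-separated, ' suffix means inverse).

f' r

  after f': (1 6 3 5)(2 7 4)
  after r: (1 5 7 4 6 2 3)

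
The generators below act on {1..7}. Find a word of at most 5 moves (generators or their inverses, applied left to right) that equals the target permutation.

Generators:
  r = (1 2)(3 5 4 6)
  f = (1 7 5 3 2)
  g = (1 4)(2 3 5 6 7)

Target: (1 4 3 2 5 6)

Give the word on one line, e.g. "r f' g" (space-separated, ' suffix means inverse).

  after f': (1 2 3 5 7)
  after r': (2 6 4 5 7)
  after g': (1 4 3 2 5 6)

f' r' g'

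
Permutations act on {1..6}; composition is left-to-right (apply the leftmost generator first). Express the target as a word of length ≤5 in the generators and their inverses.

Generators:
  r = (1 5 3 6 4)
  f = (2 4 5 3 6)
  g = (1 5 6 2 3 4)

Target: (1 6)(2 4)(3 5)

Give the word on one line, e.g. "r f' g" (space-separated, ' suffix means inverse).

  after f': (2 6 3 5 4)
  after r': (1 4 2 3)(5 6)
  after g': (1 3 4 6)
  after f: (1 6)(2 4)(3 5)

f' r' g' f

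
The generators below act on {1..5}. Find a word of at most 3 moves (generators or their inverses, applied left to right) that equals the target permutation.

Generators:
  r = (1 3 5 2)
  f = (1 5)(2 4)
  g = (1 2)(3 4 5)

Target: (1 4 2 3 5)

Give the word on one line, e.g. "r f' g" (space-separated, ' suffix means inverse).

f' g g

  after f': (1 5)(2 4)
  after g: (1 3 4)(2 5)
  after g: (1 4 2 3 5)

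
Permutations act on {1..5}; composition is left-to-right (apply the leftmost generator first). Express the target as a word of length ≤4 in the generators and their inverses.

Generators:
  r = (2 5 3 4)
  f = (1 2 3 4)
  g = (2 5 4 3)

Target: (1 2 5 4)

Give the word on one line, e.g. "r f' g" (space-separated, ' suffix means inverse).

  after r': (2 4 3 5)
  after g': (2 5 3)
  after f: (1 2 5 4)

r' g' f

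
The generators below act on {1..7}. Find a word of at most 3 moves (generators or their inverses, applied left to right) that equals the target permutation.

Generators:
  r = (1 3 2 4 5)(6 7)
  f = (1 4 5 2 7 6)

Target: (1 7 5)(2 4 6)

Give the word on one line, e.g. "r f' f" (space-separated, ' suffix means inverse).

  after f': (1 6 7 2 5 4)
  after f': (1 7 5)(2 4 6)

f' f'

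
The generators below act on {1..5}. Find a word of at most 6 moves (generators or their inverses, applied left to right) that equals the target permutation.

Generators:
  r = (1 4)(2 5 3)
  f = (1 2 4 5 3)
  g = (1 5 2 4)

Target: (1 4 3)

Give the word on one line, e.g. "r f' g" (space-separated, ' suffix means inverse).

  after r': (1 4)(2 3 5)
  after g': (1 2 3)
  after f: (1 4 5 3 2)
  after g: (2 5 3 4)
  after r': (1 4 3)

r' g' f g r'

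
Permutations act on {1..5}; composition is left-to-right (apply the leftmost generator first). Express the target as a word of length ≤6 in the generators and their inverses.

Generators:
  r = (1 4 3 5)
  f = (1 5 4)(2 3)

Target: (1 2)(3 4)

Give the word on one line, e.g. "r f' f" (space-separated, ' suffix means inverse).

  after f': (1 4 5)(2 3)
  after r: (1 3 2 5 4)
  after f: (1 2 4 5)
  after r': (1 2)(3 4)

f' r f r'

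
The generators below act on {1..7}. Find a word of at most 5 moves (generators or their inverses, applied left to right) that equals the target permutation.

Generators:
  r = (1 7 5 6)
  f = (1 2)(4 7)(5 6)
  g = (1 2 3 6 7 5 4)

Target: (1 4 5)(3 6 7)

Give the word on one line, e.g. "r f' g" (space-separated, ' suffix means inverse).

r' f' g f f

  after r': (1 6 5 7)
  after f': (1 5 4 7 2)
  after g: (1 4 5)(3 6 7)
  after f: (1 7 3 5 2)(4 6)
  after f: (1 4 5)(3 6 7)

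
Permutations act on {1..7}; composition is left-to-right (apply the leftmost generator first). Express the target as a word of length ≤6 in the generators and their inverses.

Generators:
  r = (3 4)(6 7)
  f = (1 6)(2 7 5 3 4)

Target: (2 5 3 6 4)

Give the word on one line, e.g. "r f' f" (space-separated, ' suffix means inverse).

f' f' r' f' f'

  after f': (1 6)(2 4 3 5 7)
  after f': (2 3 7 4 5)
  after r': (2 4 5)(3 6 7)
  after f': (1 6 2 3)(4 7 5)
  after f': (2 5 3 6 4)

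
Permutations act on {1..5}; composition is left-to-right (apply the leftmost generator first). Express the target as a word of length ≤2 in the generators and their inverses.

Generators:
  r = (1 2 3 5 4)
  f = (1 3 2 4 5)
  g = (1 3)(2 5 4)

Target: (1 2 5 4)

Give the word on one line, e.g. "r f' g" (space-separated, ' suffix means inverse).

g' f

  after g': (1 3)(2 4 5)
  after f: (1 2 5 4)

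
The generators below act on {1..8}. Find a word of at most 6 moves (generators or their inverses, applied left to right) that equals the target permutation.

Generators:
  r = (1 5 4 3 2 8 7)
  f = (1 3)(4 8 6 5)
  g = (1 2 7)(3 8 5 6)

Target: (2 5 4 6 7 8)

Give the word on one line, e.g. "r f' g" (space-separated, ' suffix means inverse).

  after g': (1 7 2)(3 6 5 8)
  after f: (1 7 2 3 5 6 4 8)
  after f: (1 7 2)(3 4 6 8)
  after r: (2 5 4 6 7 8)

g' f f r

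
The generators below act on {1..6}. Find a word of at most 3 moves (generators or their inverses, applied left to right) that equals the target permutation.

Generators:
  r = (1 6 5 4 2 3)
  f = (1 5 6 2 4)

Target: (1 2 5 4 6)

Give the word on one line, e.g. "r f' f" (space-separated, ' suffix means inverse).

  after f': (1 4 2 6 5)
  after f': (1 2 5 4 6)

f' f'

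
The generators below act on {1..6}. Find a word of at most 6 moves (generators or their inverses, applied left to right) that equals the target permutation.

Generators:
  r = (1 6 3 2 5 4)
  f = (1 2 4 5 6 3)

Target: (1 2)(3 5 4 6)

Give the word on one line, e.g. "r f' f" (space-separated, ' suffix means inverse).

  after f': (1 3 6 5 4 2)
  after f': (1 6 4)(2 3 5)
  after f': (1 5)(2 6)(3 4)
  after r': (1 2)(3 5 4 6)

f' f' f' r'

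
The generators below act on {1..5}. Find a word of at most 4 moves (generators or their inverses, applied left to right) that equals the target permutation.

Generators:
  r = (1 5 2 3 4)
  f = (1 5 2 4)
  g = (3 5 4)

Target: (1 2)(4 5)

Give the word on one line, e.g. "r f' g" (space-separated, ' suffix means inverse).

f r f' r

  after f: (1 5 2 4)
  after r: (1 2)(3 4 5)
  after f': (1 5 3 2 4)
  after r: (1 2)(4 5)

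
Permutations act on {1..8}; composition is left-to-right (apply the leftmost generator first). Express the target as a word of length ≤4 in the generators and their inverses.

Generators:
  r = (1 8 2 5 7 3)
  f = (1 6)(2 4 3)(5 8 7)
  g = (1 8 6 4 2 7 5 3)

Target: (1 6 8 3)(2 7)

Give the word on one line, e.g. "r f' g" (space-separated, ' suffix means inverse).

r' f f g'

  after r': (1 3 7 5 2 8)
  after f: (1 2 7 8 6)(3 5 4)
  after f: (1 4 2 5 3 8)
  after g': (1 6 8 3)(2 7)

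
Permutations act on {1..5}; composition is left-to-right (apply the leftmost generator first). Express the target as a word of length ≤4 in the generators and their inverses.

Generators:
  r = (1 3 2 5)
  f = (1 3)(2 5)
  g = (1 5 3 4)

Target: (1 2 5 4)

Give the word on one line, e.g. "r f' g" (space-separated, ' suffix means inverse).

  after g: (1 5 3 4)
  after g: (1 3)(4 5)
  after r: (1 2 5 4)

g g r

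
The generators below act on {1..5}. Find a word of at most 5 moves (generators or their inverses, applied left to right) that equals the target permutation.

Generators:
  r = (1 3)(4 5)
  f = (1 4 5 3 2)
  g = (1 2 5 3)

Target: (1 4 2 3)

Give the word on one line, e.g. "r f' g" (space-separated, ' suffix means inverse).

  after r': (1 3)(4 5)
  after g': (1 5 4 2)
  after f': (1 4 3 5)
  after g': (1 4 5 3 2)
  after g': (1 4 2 3)

r' g' f' g' g'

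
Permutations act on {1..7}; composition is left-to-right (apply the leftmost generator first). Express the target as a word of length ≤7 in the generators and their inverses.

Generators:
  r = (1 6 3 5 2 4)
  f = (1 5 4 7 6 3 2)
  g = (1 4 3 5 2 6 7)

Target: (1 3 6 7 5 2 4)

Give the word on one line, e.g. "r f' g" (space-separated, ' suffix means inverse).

  after g': (1 7 6 2 5 3 4)
  after g': (1 6 5 4 7 2 3)
  after r': (2 6 3 4 7 5)
  after r': (1 4 7 3 2)
  after g: (1 3 6 7 5 2 4)

g' g' r' r' g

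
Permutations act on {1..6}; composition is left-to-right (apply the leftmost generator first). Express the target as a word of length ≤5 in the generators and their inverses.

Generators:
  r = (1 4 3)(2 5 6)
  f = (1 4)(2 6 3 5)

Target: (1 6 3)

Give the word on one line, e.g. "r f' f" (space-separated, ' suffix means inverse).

  after f: (1 4)(2 6 3 5)
  after r': (2 5 6 4 3)
  after r': (1 3 6)
  after f: (1 5 2 6 4)
  after r: (1 6 3)

f r' r' f r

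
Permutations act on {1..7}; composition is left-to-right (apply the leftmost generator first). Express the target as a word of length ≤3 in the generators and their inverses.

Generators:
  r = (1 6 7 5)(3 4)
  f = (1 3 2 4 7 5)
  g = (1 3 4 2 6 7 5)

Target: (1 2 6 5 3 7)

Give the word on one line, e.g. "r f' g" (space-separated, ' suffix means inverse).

  after g: (1 3 4 2 6 7 5)
  after f: (1 2 6 5 3 7)

g f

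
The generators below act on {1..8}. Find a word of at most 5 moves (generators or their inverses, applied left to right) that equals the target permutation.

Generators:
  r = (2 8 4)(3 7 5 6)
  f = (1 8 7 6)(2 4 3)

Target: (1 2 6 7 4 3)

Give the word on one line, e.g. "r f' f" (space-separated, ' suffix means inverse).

  after r': (2 4 8)(3 6 5 7)
  after f: (1 8 4 7 2 3)(5 6)
  after r': (1 2 6 7 4 3)

r' f r'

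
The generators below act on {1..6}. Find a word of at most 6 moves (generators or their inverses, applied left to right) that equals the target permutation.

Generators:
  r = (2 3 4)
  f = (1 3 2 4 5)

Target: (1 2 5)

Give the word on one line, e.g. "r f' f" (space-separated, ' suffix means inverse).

  after r: (2 3 4)
  after r: (2 4 3)
  after f: (1 3 4 2 5)
  after r': (1 2 5)

r r f r'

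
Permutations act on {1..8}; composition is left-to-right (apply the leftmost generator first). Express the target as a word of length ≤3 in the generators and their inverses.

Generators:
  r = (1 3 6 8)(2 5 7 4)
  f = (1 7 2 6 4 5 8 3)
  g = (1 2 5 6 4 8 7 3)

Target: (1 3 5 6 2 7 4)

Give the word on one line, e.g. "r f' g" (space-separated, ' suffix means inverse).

  after r': (1 8 6 3)(2 4 7 5)
  after g: (1 7 6)(2 8 4 3)
  after g: (1 3 5 6 2 7 4)

r' g g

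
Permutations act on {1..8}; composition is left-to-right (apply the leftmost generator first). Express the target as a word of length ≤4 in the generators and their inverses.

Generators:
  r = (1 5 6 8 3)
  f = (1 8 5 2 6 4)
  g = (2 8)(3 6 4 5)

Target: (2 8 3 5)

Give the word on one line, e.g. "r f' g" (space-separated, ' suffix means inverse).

  after f': (1 4 6 2 5 8)
  after g: (1 5 2 3 6 8)
  after r': (2 8 3 5)

f' g r'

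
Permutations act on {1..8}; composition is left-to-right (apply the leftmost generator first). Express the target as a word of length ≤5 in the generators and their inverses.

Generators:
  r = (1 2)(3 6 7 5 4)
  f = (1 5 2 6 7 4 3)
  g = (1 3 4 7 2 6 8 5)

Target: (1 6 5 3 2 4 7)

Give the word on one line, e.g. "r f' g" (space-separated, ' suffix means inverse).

  after f': (1 3 4 7 6 2 5)
  after r: (1 6)(2 4 5)
  after r: (1 7 5)(2 3 6)
  after f': (1 6 5 3 2 4 7)

f' r r f'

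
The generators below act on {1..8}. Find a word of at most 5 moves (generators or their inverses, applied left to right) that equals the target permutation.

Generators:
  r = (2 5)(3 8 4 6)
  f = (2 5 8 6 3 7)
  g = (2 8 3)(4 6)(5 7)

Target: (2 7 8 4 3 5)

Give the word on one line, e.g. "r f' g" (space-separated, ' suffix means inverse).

  after g: (2 8 3)(4 6)(5 7)
  after f': (2 5 3 7)(4 8 6)
  after g: (2 7 8 4 3 5)

g f' g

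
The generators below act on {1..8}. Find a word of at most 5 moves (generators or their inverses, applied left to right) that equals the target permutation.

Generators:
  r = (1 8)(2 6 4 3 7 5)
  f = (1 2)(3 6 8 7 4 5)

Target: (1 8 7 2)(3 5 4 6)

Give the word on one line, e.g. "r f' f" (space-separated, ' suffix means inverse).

r' f f r' f

  after r': (1 8)(2 5 7 3 4 6)
  after f: (1 7 6)(2 3 5 4 8)
  after f: (1 4 7 8)(2 6)
  after r': (1 6 5 7)(3 4)
  after f: (1 8 7 2)(3 5 4 6)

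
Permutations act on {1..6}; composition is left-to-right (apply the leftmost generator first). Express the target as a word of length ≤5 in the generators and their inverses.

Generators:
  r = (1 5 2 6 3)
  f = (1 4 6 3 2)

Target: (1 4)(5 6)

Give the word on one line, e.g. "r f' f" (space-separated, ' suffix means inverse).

f r r

  after f: (1 4 6 3 2)
  after r: (1 4 3 6)(2 5)
  after r: (1 4)(5 6)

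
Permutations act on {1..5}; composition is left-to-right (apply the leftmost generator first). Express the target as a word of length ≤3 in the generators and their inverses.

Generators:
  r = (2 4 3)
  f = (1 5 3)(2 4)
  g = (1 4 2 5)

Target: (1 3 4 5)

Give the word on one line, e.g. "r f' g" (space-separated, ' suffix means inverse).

r f'

  after r: (2 4 3)
  after f': (1 3 4 5)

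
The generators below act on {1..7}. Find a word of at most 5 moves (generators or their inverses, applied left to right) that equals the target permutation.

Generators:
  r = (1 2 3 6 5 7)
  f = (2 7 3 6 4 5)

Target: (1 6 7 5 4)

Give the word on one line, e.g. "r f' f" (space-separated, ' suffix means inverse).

f' r r r

  after f': (2 5 4 6 3 7)
  after r: (1 2 7 3)(4 5)
  after r: (1 3 2)(4 7 6 5)
  after r: (1 6 7 5 4)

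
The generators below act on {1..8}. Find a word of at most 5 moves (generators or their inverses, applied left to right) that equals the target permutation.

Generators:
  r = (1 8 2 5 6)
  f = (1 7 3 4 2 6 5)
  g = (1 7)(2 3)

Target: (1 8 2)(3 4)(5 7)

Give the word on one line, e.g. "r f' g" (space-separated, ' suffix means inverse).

  after f: (1 7 3 4 2 6 5)
  after g: (2 6 5 7)(3 4)
  after r: (1 8 2)(3 4)(5 7)

f g r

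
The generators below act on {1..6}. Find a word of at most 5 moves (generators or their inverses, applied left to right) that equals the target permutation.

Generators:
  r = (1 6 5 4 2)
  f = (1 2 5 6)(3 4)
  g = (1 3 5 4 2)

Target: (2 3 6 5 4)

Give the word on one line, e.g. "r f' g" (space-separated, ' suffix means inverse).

  after g: (1 3 5 4 2)
  after f: (1 4 5 3 6)
  after g: (1 2)(3 6)
  after g: (2 3 6 5 4)

g f g g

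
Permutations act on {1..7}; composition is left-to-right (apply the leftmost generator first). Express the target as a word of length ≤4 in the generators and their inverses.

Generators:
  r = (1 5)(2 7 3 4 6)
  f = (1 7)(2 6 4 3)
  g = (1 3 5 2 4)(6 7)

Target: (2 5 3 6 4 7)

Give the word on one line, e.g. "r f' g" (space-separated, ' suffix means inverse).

g g r'

  after g: (1 3 5 2 4)(6 7)
  after g: (1 5 4 3 2)
  after r': (2 5 3 6 4 7)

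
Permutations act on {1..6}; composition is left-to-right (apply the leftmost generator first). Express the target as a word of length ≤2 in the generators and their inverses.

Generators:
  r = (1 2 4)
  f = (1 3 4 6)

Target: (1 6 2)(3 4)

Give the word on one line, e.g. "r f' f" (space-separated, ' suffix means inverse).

  after f': (1 6 4 3)
  after r': (1 6 2)(3 4)

f' r'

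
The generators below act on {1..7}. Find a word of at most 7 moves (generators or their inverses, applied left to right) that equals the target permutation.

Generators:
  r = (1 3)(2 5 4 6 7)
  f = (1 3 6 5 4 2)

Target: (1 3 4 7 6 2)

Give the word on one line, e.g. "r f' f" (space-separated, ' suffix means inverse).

f r r r r

  after f: (1 3 6 5 4 2)
  after r: (2 3 7)(4 5 6)
  after r: (1 3 2)(5 7)
  after r: (2 3 5)(4 6 7)
  after r: (1 3 4 7 6 2)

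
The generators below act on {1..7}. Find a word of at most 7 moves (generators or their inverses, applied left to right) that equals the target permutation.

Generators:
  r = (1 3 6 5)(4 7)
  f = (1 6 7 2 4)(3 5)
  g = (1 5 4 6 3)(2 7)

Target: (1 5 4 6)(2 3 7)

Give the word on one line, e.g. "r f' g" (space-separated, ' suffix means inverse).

  after g: (1 5 4 6 3)(2 7)
  after r: (2 4 5 7)
  after g': (1 3 6 4)(2 5)
  after g': (1 6 5 7 2)(3 4)
  after r: (1 5 4 6)(2 3 7)

g r g' g' r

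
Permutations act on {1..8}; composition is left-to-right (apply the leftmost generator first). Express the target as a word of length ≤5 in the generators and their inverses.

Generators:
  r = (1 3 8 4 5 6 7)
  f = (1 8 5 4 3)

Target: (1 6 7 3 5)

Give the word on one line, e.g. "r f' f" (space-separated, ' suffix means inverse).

f' f' f' r f'

  after f': (1 3 4 5 8)
  after f': (1 4 8 3 5)
  after f': (1 5 3 8 4)
  after r: (1 6 7)(3 4)(5 8)
  after f': (1 6 7 3 5)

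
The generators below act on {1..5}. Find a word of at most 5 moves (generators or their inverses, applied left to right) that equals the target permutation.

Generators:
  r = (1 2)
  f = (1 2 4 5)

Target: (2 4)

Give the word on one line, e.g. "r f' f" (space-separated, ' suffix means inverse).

  after f': (1 5 4 2)
  after r: (1 5 4)
  after f: (2 4)

f' r f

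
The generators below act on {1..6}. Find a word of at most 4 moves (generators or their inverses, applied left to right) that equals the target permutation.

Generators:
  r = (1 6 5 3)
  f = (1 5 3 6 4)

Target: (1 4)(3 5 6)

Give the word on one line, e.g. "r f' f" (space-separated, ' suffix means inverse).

  after r: (1 6 5 3)
  after f: (1 4)(3 5 6)

r f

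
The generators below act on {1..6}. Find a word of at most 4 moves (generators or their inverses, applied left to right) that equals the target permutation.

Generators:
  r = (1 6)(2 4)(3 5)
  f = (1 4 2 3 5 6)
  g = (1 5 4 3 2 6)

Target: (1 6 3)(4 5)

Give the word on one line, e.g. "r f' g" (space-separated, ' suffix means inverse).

  after r': (1 6)(2 4)(3 5)
  after g: (2 3 4 6 5)
  after f': (1 6 3)(4 5)

r' g f'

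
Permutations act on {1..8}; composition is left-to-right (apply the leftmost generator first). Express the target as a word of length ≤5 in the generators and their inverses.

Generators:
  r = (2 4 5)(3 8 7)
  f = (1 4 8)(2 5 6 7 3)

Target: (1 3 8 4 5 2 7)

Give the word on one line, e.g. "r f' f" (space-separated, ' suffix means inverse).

  after f: (1 4 8)(2 5 6 7 3)
  after r: (1 5 6 3 4 7 8)
  after f': (1 2 3)(4 6 7)
  after f': (1 3 8 4 5 2 7)

f r f' f'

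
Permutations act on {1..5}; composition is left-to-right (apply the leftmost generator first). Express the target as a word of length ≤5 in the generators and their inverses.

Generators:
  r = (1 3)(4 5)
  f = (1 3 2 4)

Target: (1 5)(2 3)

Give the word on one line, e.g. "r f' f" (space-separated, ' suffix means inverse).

  after f': (1 4 2 3)
  after r': (1 5 4 2)
  after f: (1 5)(2 3)

f' r' f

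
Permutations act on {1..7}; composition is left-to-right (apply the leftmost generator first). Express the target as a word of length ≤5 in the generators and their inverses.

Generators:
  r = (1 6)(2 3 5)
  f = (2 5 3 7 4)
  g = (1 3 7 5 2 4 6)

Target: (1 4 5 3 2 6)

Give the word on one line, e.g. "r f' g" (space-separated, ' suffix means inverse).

g' f' r g' g'

  after g': (1 6 4 2 5 7 3)
  after f': (1 6 7 5 3)
  after r: (2 3 6 7)
  after g': (1 6 3 4 2)(5 7)
  after g': (1 4 5 3 2 6)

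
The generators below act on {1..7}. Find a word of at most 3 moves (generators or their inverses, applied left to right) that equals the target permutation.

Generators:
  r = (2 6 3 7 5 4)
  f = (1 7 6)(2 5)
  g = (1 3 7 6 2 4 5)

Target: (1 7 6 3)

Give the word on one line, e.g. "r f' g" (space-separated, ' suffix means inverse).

g' r'

  after g': (1 5 4 2 6 7 3)
  after r': (1 7 6 3)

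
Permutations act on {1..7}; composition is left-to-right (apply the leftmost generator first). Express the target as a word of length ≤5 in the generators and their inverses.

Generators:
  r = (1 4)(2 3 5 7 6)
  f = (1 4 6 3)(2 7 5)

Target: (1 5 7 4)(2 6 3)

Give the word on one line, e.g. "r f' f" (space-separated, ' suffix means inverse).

f' r' f'

  after f': (1 3 6 4)(2 5 7)
  after r': (1 2 3 7 6)
  after f': (1 5 7 4)(2 6 3)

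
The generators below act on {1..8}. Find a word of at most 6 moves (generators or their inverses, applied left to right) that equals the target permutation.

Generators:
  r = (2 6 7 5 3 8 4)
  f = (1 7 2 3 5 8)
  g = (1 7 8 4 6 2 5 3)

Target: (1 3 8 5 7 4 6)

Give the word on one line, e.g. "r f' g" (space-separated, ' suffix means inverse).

r' f g r'

  after r': (2 4 8 3 5 7 6)
  after f: (1 7 6 3 8 5 2 4)
  after g: (1 8 3 4 7 2 6)
  after r': (1 3 8 5 7 4 6)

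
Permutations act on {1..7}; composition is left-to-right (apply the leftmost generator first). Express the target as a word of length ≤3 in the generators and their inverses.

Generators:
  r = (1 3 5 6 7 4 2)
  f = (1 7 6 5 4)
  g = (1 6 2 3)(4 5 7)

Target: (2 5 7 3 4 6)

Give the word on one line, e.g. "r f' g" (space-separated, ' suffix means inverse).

  after g': (1 3 2 6)(4 7 5)
  after r': (2 5 7 3 4 6)

g' r'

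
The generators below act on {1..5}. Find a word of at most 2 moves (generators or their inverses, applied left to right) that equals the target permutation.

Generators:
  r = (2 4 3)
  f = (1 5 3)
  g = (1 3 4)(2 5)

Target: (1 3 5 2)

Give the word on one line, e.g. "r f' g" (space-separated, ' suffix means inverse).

r g

  after r: (2 4 3)
  after g: (1 3 5 2)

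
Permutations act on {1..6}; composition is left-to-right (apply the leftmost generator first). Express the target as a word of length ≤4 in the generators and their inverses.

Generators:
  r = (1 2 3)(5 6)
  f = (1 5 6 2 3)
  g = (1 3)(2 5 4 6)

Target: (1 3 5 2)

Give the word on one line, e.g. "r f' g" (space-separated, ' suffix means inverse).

  after r: (1 2 3)(5 6)
  after f: (1 3 5 2)

r f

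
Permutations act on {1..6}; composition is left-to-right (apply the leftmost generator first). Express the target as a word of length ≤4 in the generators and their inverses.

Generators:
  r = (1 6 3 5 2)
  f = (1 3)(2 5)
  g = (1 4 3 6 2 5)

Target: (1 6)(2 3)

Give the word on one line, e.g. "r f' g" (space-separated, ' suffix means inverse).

  after f': (1 3)(2 5)
  after r': (1 6)(2 3)

f' r'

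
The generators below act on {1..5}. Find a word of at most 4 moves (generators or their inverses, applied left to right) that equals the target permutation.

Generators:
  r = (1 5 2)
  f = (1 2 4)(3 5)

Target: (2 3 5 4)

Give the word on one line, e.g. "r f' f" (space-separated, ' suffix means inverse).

  after r': (1 2 5)
  after f': (2 3 5 4)

r' f'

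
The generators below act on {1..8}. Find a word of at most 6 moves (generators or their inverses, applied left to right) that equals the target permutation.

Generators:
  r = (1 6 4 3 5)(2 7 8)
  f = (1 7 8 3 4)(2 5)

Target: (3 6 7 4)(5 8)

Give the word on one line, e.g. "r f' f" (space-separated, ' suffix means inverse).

  after r': (1 5 3 4 6)(2 8 7)
  after f: (1 2 3)(4 6 7 5)
  after r: (1 7)(2 5 3 6 8)
  after f': (3 6 7 4)(5 8)

r' f r f'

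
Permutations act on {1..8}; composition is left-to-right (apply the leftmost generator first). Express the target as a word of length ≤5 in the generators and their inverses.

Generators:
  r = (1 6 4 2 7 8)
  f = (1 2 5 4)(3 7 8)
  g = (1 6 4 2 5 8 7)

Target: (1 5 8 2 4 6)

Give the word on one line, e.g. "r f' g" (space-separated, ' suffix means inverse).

g' r g'

  after g': (1 7 8 5 2 4 6)
  after r: (1 8 5 7)
  after g': (1 5 8 2 4 6)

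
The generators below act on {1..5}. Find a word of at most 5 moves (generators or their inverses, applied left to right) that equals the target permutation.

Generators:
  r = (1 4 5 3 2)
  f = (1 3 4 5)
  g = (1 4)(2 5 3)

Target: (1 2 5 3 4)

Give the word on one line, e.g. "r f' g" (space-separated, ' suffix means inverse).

  after f: (1 3 4 5)
  after r: (1 2)(3 5 4)
  after f': (1 2 5 3 4)

f r f'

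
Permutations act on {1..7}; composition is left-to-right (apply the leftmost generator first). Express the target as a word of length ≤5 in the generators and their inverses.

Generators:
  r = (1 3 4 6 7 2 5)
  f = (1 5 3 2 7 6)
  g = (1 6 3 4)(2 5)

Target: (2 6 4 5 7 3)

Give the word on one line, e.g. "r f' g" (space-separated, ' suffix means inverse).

g f' r r r

  after g: (1 6 3 4)(2 5)
  after f': (1 7 2)(3 4 6 5)
  after r: (1 2 3 6)(4 7 5)
  after r: (1 5 6 3 7)(2 4)
  after r: (2 6 4 5 7 3)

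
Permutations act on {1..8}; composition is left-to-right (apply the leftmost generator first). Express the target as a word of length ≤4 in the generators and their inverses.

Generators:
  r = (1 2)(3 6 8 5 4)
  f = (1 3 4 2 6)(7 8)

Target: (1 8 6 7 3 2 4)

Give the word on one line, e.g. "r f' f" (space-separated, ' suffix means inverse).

  after r: (1 2)(3 6 8 5 4)
  after f': (1 4)(2 6 7 8 5 3)
  after r': (1 5 4 2 3)(6 7)
  after r': (1 8 6 7 3 2 4)

r f' r' r'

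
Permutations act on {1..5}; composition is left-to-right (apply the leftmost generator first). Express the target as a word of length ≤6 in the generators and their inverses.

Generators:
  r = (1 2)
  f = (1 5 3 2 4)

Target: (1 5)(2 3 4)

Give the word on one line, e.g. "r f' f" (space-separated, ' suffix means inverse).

  after f': (1 4 2 3 5)
  after f': (1 2 5 4 3)
  after r: (2 5 4 3)
  after f: (1 5)(2 3 4)

f' f' r f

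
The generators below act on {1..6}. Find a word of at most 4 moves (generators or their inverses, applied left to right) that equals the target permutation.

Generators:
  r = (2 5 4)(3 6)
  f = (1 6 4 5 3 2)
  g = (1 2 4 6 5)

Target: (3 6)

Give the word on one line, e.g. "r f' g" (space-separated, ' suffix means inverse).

  after r': (2 4 5)(3 6)
  after r': (2 5 4)
  after r': (3 6)

r' r' r'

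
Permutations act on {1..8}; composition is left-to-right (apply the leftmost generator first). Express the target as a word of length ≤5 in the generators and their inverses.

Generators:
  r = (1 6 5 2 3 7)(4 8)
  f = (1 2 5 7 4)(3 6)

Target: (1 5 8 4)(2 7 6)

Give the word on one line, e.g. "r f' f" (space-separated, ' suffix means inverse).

  after r': (1 7 3 2 5 6)(4 8)
  after r': (1 3 5)(2 6 7)
  after f': (1 6 5 4 7)(2 3)
  after r: (1 5 8 4)(2 7 6)

r' r' f' r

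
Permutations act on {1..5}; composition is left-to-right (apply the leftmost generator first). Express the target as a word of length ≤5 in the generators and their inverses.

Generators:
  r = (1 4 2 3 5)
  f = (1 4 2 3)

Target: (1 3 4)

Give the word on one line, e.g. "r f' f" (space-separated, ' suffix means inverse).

  after r: (1 4 2 3 5)
  after f: (1 2)(3 5 4)
  after r': (1 4 2 5)
  after r': (2 3)
  after f': (1 3 4)

r f r' r' f'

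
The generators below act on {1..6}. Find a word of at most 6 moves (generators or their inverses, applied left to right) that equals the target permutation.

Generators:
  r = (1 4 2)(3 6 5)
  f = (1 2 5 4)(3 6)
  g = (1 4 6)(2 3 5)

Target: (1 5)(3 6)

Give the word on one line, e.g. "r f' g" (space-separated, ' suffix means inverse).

  after g: (1 4 6)(2 3 5)
  after f': (1 5)(2 6 4 3)
  after f': (1 2 3)(4 6 5)
  after g: (1 3 4)(2 5 6)
  after g: (1 5)(3 6)

g f' f' g g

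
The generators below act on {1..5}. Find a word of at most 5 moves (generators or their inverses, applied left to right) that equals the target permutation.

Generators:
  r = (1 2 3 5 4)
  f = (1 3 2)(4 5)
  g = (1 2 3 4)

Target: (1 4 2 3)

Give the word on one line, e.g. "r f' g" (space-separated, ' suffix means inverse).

  after r': (1 4 5 3 2)
  after r': (1 5 2 4 3)
  after g: (1 5 3 2)
  after g: (1 5 4)
  after f': (1 4 2 3)

r' r' g g f'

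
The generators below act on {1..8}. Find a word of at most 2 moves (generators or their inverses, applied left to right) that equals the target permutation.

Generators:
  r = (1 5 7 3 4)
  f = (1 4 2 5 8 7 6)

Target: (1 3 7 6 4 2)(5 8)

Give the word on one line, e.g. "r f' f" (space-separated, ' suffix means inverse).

  after f: (1 4 2 5 8 7 6)
  after r': (1 3 7 6 4 2)(5 8)

f r'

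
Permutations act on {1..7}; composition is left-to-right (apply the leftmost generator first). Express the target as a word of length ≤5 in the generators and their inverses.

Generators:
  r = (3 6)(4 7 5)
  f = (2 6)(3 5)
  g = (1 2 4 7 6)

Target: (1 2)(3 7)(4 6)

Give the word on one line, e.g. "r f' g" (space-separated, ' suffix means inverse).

r r g' f' r'

  after r: (3 6)(4 7 5)
  after r: (4 5 7)
  after g': (1 6 7 2)(4 5)
  after f': (1 2)(3 5 4)(6 7)
  after r': (1 2)(3 7)(4 6)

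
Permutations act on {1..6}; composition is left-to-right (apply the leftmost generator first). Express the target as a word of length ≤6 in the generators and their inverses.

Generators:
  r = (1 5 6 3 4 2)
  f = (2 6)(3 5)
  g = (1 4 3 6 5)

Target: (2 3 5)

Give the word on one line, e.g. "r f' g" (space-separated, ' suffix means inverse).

f r f' r g'

  after f: (2 6)(3 5)
  after r: (1 5 4 2 3 6)
  after f': (1 3 2 5 4 6)
  after r: (1 4 3)(2 6 5)
  after g': (2 3 5)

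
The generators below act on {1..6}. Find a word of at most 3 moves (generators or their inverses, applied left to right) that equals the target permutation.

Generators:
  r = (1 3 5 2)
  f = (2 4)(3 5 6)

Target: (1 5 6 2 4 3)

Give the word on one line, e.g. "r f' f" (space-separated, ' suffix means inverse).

  after f: (2 4)(3 5 6)
  after r': (1 2 4 5 6)
  after r': (1 5 6 2 4 3)

f r' r'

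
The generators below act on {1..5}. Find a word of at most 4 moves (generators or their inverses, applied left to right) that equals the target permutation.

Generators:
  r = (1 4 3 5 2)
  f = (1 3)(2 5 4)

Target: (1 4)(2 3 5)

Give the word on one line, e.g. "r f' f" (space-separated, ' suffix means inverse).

r f' f' f'

  after r: (1 4 3 5 2)
  after f': (1 5 4)(2 3)
  after f': (1 2)(3 4)
  after f': (1 4)(2 3 5)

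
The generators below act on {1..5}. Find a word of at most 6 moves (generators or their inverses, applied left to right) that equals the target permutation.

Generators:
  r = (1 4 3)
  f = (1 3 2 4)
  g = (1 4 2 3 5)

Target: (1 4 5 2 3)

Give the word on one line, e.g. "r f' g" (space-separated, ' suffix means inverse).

  after r: (1 4 3)
  after g: (1 2 3 4 5)
  after f: (1 4 5 3)
  after r': (4 5)
  after f': (1 4 5 2 3)

r g f r' f'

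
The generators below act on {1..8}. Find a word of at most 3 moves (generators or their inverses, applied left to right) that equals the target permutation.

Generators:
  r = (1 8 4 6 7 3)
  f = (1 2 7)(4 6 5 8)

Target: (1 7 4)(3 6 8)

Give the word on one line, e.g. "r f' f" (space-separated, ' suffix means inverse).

  after r': (1 3 7 6 4 8)
  after r': (1 7 4)(3 6 8)

r' r'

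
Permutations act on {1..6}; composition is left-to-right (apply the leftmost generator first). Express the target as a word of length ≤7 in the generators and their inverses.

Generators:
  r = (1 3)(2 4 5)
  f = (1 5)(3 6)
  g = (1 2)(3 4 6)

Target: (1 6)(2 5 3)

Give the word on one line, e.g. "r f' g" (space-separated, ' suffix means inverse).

f' r g' r' f'

  after f': (1 5)(3 6)
  after r: (1 2 4 5 3 6)
  after g': (2 3 4 5 6)
  after r': (1 3 2)(5 6)
  after f': (1 6)(2 5 3)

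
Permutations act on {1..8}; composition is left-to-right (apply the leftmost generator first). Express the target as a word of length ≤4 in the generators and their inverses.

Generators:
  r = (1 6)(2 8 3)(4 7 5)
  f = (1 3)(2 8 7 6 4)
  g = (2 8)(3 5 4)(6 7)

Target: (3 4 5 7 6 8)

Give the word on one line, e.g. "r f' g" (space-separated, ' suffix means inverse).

  after r: (1 6)(2 8 3)(4 7 5)
  after g': (1 7 3 8 4 6)
  after f: (1 6 3 7)(2 8)
  after r': (3 4 5 7 6 8)

r g' f r'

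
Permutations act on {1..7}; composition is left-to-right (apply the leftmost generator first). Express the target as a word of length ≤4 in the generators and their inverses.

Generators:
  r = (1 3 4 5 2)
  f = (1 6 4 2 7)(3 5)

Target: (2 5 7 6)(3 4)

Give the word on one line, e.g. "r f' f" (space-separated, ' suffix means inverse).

r' f f

  after r': (1 2 5 4 3)
  after f: (1 7)(2 3 6 4 5)
  after f: (2 5 7 6)(3 4)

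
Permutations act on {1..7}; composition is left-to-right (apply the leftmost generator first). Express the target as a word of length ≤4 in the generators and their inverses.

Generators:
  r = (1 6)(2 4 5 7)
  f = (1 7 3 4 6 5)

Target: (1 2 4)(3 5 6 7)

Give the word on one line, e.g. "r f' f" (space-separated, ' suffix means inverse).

f r

  after f: (1 7 3 4 6 5)
  after r: (1 2 4)(3 5 6 7)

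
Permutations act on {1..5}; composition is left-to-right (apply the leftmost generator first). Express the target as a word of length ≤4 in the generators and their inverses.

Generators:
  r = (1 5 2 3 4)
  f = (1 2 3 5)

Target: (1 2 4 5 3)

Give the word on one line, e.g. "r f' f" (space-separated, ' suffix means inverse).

  after f: (1 2 3 5)
  after r: (1 3 2 4)
  after f': (1 2 4 5 3)

f r f'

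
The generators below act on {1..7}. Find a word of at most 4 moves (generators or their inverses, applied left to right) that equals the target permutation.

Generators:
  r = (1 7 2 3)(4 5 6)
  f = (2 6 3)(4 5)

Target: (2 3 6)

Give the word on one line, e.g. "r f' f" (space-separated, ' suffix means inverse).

f f

  after f: (2 6 3)(4 5)
  after f: (2 3 6)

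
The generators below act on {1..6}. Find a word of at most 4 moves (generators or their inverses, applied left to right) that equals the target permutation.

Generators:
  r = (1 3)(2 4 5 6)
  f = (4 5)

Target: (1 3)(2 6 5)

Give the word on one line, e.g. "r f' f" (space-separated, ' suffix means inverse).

f r r r

  after f: (4 5)
  after r: (1 3)(2 4 6)
  after r: (2 5 6 4)
  after r: (1 3)(2 6 5)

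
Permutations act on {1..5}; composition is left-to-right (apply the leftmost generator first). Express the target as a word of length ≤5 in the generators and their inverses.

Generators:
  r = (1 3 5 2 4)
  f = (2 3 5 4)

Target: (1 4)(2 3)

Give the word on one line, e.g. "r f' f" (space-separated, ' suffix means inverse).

  after r: (1 3 5 2 4)
  after f: (1 5 3 4)
  after f: (1 4)(2 3)

r f f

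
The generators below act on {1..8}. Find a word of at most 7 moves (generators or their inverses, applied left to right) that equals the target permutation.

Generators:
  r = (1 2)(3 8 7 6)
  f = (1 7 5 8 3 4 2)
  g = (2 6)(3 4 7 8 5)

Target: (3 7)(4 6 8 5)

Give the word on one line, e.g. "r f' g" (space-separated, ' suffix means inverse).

g f g' f r'

  after g: (2 6)(3 4 7 8 5)
  after f: (1 7 3 2 6)(4 5)
  after g': (1 4 8 7 5 3 6)
  after f: (1 2)(3 6 7 8 5 4)
  after r': (3 7)(4 6 8 5)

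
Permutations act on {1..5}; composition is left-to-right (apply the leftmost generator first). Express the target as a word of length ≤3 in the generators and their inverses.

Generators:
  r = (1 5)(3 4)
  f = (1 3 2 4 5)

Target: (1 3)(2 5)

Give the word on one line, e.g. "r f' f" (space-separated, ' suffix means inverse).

  after f': (1 5 4 2 3)
  after r': (2 4)(3 5)
  after f: (1 3)(2 5)

f' r' f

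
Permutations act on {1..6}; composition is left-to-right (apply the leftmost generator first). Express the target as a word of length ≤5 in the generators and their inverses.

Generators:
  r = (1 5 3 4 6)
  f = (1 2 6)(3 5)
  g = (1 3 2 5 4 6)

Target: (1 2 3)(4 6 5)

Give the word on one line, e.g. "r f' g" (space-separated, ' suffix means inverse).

  after g: (1 3 2 5 4 6)
  after g: (1 2 4)(3 5 6)
  after r': (1 2 3)(4 6 5)

g g r'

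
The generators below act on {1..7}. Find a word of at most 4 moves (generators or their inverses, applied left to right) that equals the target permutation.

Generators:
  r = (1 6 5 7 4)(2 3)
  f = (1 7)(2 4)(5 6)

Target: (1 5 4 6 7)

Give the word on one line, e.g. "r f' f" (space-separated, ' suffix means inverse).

  after r: (1 6 5 7 4)(2 3)
  after r: (1 5 4 6 7)

r r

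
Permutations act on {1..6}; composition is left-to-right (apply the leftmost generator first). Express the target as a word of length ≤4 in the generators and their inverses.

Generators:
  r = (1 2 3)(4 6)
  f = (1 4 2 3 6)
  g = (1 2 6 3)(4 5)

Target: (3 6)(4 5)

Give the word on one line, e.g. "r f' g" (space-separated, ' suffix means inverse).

  after g': (1 3 6 2)(4 5)
  after r': (1 2 3 4 5 6)
  after r': (3 6)(4 5)

g' r' r'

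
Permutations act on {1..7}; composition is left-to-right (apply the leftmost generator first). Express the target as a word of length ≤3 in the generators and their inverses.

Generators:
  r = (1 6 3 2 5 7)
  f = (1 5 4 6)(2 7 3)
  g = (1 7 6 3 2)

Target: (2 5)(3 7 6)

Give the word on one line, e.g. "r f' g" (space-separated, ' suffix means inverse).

g g r'

  after g: (1 7 6 3 2)
  after g: (1 6 2 7 3)
  after r': (2 5)(3 7 6)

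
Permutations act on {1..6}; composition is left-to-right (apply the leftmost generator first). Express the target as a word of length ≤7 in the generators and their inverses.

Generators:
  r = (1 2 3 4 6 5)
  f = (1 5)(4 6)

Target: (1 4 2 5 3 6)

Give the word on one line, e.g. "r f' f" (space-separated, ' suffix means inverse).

  after f: (1 5)(4 6)
  after r': (1 6 3 2)
  after r': (1 4 3)(2 5 6)
  after f': (1 6 2)(3 5 4)
  after r': (1 4 2 5 3 6)

f r' r' f' r'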